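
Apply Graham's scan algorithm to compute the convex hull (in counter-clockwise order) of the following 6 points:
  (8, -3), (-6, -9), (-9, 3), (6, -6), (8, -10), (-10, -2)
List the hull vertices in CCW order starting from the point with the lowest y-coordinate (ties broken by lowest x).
Hull (CCW) = [(8, -10), (8, -3), (-9, 3), (-10, -2), (-6, -9)]

Graham scan procedure:
  1. Find the pivot p₀ = point with lowest y (tie → lowest x): (8, -10).
  2. Sort the remaining points by polar angle around p₀.
  3. Walk through sorted points, maintaining a stack; pop the top while the last three entries make a non-left turn (cross product ≤ 0).
  4. Final stack is the convex hull in CCW order: (8, -10), (8, -3), (-9, 3), (-10, -2), (-6, -9).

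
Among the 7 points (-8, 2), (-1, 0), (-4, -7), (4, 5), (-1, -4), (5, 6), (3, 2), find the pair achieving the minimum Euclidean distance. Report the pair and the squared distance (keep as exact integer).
Pair = ((4, 5), (5, 6)); squared distance = 2

Compute all C(7, 2) = 21 pairwise squared distances (x_i − x_j)² + (y_i − y_j)². The minimum is 2, attained by the pair ((4, 5), (5, 6)).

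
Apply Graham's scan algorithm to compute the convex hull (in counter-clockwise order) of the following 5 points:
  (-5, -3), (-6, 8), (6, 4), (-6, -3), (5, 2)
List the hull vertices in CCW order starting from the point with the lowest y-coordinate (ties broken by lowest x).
Hull (CCW) = [(-6, -3), (-5, -3), (5, 2), (6, 4), (-6, 8)]

Graham scan procedure:
  1. Find the pivot p₀ = point with lowest y (tie → lowest x): (-6, -3).
  2. Sort the remaining points by polar angle around p₀.
  3. Walk through sorted points, maintaining a stack; pop the top while the last three entries make a non-left turn (cross product ≤ 0).
  4. Final stack is the convex hull in CCW order: (-6, -3), (-5, -3), (5, 2), (6, 4), (-6, 8).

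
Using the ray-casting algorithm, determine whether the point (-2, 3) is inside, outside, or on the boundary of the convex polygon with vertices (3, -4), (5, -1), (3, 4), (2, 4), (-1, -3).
The point (-2, 3) lies strictly outside the polygon

Cast a horizontal ray to the right from the query point and count how many polygon edges it crosses (each edge strictly once or zero times, handled with the usual half-open convention). 
Parity of crossings → even ⇒ outside.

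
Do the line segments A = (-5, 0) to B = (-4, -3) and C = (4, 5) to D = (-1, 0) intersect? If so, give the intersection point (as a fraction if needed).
No (intersection of containing lines falls outside at least one segment)

Parametrize and solve: t = 1, s = 8/5. At least one of these is outside [0, 1], so the segments do not intersect.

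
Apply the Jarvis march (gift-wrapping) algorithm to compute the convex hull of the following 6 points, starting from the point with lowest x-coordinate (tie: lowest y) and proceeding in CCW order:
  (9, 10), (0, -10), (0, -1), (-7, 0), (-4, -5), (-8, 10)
Hull (CCW) = [(-8, 10), (-7, 0), (-4, -5), (0, -10), (9, 10)]

Jarvis march: at each step, from the current hull vertex p, select the next vertex q as the point such that every other point lies strictly to the left of (or on) the directed line p → q. (Equivalently: for every other point r, the cross product (q − p) × (r − p) ≥ 0.)
Starting point (lowest x, tie lowest y): (-8, 10). Wrap until returning to start. Resulting hull: (-8, 10), (-7, 0), (-4, -5), (0, -10), (9, 10).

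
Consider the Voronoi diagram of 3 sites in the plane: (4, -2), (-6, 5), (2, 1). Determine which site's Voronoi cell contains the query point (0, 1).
Nearest site = (2, 1)

The Voronoi cell of site s contains exactly those query points closer to s than to any other site. Compute squared distances from q = (0, 1) to each site:
  (2 − 0)² + (1 − 1)² = 4
  (4 − 0)² + (-2 − 1)² = 25
  (-6 − 0)² + (5 − 1)² = 52
Minimum is attained by (2, 1), so q lies in its Voronoi cell.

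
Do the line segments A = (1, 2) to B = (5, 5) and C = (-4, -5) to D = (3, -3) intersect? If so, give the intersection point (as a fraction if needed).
No (intersection of containing lines falls outside at least one segment)

Parametrize and solve: t = -3, s = -1. At least one of these is outside [0, 1], so the segments do not intersect.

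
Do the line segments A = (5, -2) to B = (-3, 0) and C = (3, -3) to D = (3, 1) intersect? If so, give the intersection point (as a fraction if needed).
Yes; intersection at (3, -3/2) (t = 1/4 on AB, s = 3/8 on CD)

Parametrize AB as A + t(B − A) = (5 + -8 t, -2 + 2 t) and CD as C + s(D − C) = (3 + 0 s, -3 + 4 s). Solve the linear system for (t, s). Determinant = 32 ≠ 0, so a unique intersection of the containing lines exists. Solution: t = 1/4, s = 3/8 — both in [0, 1], so the segments cross. Intersection point: (3, -3/2).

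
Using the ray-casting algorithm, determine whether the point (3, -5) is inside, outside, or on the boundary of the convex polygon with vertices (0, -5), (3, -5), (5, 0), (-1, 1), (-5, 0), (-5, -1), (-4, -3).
The point (3, -5) lies on the polygon boundary

Boundary check: the query satisfies the collinearity and bounding-box conditions for some polygon edge, so it lies exactly on the boundary.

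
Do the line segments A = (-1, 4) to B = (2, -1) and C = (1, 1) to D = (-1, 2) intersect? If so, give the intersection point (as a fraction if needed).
Yes; intersection at (5/7, 8/7) (t = 4/7 on AB, s = 1/7 on CD)

Parametrize AB as A + t(B − A) = (-1 + 3 t, 4 + -5 t) and CD as C + s(D − C) = (1 + -2 s, 1 + 1 s). Solve the linear system for (t, s). Determinant = 7 ≠ 0, so a unique intersection of the containing lines exists. Solution: t = 4/7, s = 1/7 — both in [0, 1], so the segments cross. Intersection point: (5/7, 8/7).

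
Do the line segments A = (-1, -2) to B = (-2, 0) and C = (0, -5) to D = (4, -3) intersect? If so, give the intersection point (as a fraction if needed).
No (intersection of containing lines falls outside at least one segment)

Parametrize and solve: t = -7/5, s = 1/10. At least one of these is outside [0, 1], so the segments do not intersect.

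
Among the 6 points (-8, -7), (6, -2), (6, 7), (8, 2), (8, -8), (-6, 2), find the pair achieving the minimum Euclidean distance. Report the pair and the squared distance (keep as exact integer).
Pair = ((6, -2), (8, 2)); squared distance = 20

Compute all C(6, 2) = 15 pairwise squared distances (x_i − x_j)² + (y_i − y_j)². The minimum is 20, attained by the pair ((6, -2), (8, 2)).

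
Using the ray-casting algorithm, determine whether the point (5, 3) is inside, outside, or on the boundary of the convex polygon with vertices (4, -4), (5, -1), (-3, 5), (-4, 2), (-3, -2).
The point (5, 3) lies strictly outside the polygon

Cast a horizontal ray to the right from the query point and count how many polygon edges it crosses (each edge strictly once or zero times, handled with the usual half-open convention). 
Parity of crossings → even ⇒ outside.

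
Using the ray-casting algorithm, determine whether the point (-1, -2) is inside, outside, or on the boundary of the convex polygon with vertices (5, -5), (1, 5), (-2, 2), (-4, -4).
The point (-1, -2) lies strictly inside the polygon

Cast a horizontal ray to the right from the query point and count how many polygon edges it crosses (each edge strictly once or zero times, handled with the usual half-open convention). 
Parity of crossings → odd ⇒ inside.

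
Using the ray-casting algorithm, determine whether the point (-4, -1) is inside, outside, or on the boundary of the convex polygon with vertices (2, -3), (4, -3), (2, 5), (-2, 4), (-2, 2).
The point (-4, -1) lies strictly outside the polygon

Cast a horizontal ray to the right from the query point and count how many polygon edges it crosses (each edge strictly once or zero times, handled with the usual half-open convention). 
Parity of crossings → even ⇒ outside.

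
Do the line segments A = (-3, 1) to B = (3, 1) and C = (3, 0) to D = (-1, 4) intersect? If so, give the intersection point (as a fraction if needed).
Yes; intersection at (2, 1) (t = 5/6 on AB, s = 1/4 on CD)

Parametrize AB as A + t(B − A) = (-3 + 6 t, 1 + 0 t) and CD as C + s(D − C) = (3 + -4 s, 0 + 4 s). Solve the linear system for (t, s). Determinant = -24 ≠ 0, so a unique intersection of the containing lines exists. Solution: t = 5/6, s = 1/4 — both in [0, 1], so the segments cross. Intersection point: (2, 1).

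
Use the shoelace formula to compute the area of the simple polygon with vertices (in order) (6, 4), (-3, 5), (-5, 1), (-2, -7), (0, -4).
Area = 133/2

Shoelace formula: Area = (1/2) |Σ_i (x_i · y_{i+1} − x_{i+1} · y_i)| (indices mod n). Compute each cross term:
  (6)(5) − (-3)(4) = 42
  (-3)(1) − (-5)(5) = 22
  (-5)(-7) − (-2)(1) = 37
  (-2)(-4) − (0)(-7) = 8
  (0)(4) − (6)(-4) = 24
Sum = 133, so (signed) Area = 133/2 = 133/2, |Area| = 133/2.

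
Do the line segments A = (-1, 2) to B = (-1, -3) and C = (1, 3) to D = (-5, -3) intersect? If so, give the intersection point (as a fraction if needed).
Yes; intersection at (-1, 1) (t = 1/5 on AB, s = 1/3 on CD)

Parametrize AB as A + t(B − A) = (-1 + 0 t, 2 + -5 t) and CD as C + s(D − C) = (1 + -6 s, 3 + -6 s). Solve the linear system for (t, s). Determinant = 30 ≠ 0, so a unique intersection of the containing lines exists. Solution: t = 1/5, s = 1/3 — both in [0, 1], so the segments cross. Intersection point: (-1, 1).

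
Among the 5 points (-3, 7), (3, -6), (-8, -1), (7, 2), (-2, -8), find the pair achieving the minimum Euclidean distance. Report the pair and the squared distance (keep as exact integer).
Pair = ((3, -6), (-2, -8)); squared distance = 29

Compute all C(5, 2) = 10 pairwise squared distances (x_i − x_j)² + (y_i − y_j)². The minimum is 29, attained by the pair ((3, -6), (-2, -8)).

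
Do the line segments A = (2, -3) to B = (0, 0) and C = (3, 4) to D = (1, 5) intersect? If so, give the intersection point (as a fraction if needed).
No (intersection of containing lines falls outside at least one segment)

Parametrize and solve: t = 15/4, s = 17/4. At least one of these is outside [0, 1], so the segments do not intersect.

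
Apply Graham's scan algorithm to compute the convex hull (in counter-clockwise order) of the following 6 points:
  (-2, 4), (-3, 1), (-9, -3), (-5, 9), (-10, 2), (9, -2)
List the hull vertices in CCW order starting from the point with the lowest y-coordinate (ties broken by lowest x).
Hull (CCW) = [(-9, -3), (9, -2), (-5, 9), (-10, 2)]

Graham scan procedure:
  1. Find the pivot p₀ = point with lowest y (tie → lowest x): (-9, -3).
  2. Sort the remaining points by polar angle around p₀.
  3. Walk through sorted points, maintaining a stack; pop the top while the last three entries make a non-left turn (cross product ≤ 0).
  4. Final stack is the convex hull in CCW order: (-9, -3), (9, -2), (-5, 9), (-10, 2).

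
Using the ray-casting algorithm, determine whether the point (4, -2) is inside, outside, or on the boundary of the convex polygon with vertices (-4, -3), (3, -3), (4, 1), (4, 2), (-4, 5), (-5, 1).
The point (4, -2) lies strictly outside the polygon

Cast a horizontal ray to the right from the query point and count how many polygon edges it crosses (each edge strictly once or zero times, handled with the usual half-open convention). 
Parity of crossings → even ⇒ outside.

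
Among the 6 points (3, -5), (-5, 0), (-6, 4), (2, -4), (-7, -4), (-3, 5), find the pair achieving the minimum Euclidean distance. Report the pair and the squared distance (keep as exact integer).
Pair = ((3, -5), (2, -4)); squared distance = 2

Compute all C(6, 2) = 15 pairwise squared distances (x_i − x_j)² + (y_i − y_j)². The minimum is 2, attained by the pair ((3, -5), (2, -4)).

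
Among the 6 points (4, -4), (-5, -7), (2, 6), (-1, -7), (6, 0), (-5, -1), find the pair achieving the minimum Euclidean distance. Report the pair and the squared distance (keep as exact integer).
Pair = ((-5, -7), (-1, -7)); squared distance = 16

Compute all C(6, 2) = 15 pairwise squared distances (x_i − x_j)² + (y_i − y_j)². The minimum is 16, attained by the pair ((-5, -7), (-1, -7)).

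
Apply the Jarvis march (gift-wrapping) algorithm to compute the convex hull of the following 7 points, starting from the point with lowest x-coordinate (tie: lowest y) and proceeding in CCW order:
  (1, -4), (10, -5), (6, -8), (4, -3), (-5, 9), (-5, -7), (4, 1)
Hull (CCW) = [(-5, -7), (6, -8), (10, -5), (4, 1), (-5, 9)]

Jarvis march: at each step, from the current hull vertex p, select the next vertex q as the point such that every other point lies strictly to the left of (or on) the directed line p → q. (Equivalently: for every other point r, the cross product (q − p) × (r − p) ≥ 0.)
Starting point (lowest x, tie lowest y): (-5, -7). Wrap until returning to start. Resulting hull: (-5, -7), (6, -8), (10, -5), (4, 1), (-5, 9).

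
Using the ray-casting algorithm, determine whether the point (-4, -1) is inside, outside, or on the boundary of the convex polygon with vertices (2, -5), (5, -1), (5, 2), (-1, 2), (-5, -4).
The point (-4, -1) lies strictly outside the polygon

Cast a horizontal ray to the right from the query point and count how many polygon edges it crosses (each edge strictly once or zero times, handled with the usual half-open convention). 
Parity of crossings → even ⇒ outside.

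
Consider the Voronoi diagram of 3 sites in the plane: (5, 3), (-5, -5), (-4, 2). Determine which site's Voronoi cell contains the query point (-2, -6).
Nearest site = (-5, -5)

The Voronoi cell of site s contains exactly those query points closer to s than to any other site. Compute squared distances from q = (-2, -6) to each site:
  (-5 − -2)² + (-5 − -6)² = 10
  (-4 − -2)² + (2 − -6)² = 68
  (5 − -2)² + (3 − -6)² = 130
Minimum is attained by (-5, -5), so q lies in its Voronoi cell.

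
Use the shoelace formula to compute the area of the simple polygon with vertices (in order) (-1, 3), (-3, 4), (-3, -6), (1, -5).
Area = 27

Shoelace formula: Area = (1/2) |Σ_i (x_i · y_{i+1} − x_{i+1} · y_i)| (indices mod n). Compute each cross term:
  (-1)(4) − (-3)(3) = 5
  (-3)(-6) − (-3)(4) = 30
  (-3)(-5) − (1)(-6) = 21
  (1)(3) − (-1)(-5) = -2
Sum = 54, so (signed) Area = 54/2 = 27, |Area| = 27.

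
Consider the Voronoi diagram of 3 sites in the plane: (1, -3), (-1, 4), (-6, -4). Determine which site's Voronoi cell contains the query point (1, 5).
Nearest site = (-1, 4)

The Voronoi cell of site s contains exactly those query points closer to s than to any other site. Compute squared distances from q = (1, 5) to each site:
  (-1 − 1)² + (4 − 5)² = 5
  (1 − 1)² + (-3 − 5)² = 64
  (-6 − 1)² + (-4 − 5)² = 130
Minimum is attained by (-1, 4), so q lies in its Voronoi cell.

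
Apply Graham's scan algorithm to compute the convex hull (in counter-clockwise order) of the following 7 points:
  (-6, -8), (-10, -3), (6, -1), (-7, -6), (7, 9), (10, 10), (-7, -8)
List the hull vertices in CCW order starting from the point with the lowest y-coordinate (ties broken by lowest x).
Hull (CCW) = [(-7, -8), (-6, -8), (6, -1), (10, 10), (7, 9), (-10, -3)]

Graham scan procedure:
  1. Find the pivot p₀ = point with lowest y (tie → lowest x): (-7, -8).
  2. Sort the remaining points by polar angle around p₀.
  3. Walk through sorted points, maintaining a stack; pop the top while the last three entries make a non-left turn (cross product ≤ 0).
  4. Final stack is the convex hull in CCW order: (-7, -8), (-6, -8), (6, -1), (10, 10), (7, 9), (-10, -3).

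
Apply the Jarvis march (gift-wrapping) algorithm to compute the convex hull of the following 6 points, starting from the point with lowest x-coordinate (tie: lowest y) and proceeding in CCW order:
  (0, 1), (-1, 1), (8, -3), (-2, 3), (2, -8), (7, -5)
Hull (CCW) = [(-2, 3), (2, -8), (7, -5), (8, -3)]

Jarvis march: at each step, from the current hull vertex p, select the next vertex q as the point such that every other point lies strictly to the left of (or on) the directed line p → q. (Equivalently: for every other point r, the cross product (q − p) × (r − p) ≥ 0.)
Starting point (lowest x, tie lowest y): (-2, 3). Wrap until returning to start. Resulting hull: (-2, 3), (2, -8), (7, -5), (8, -3).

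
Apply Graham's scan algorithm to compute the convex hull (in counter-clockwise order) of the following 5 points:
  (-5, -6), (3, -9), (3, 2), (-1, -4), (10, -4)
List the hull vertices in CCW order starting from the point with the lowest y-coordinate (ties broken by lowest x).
Hull (CCW) = [(3, -9), (10, -4), (3, 2), (-5, -6)]

Graham scan procedure:
  1. Find the pivot p₀ = point with lowest y (tie → lowest x): (3, -9).
  2. Sort the remaining points by polar angle around p₀.
  3. Walk through sorted points, maintaining a stack; pop the top while the last three entries make a non-left turn (cross product ≤ 0).
  4. Final stack is the convex hull in CCW order: (3, -9), (10, -4), (3, 2), (-5, -6).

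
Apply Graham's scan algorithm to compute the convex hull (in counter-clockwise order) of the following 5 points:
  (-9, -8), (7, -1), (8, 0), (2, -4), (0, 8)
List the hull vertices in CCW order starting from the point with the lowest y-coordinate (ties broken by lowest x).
Hull (CCW) = [(-9, -8), (2, -4), (7, -1), (8, 0), (0, 8)]

Graham scan procedure:
  1. Find the pivot p₀ = point with lowest y (tie → lowest x): (-9, -8).
  2. Sort the remaining points by polar angle around p₀.
  3. Walk through sorted points, maintaining a stack; pop the top while the last three entries make a non-left turn (cross product ≤ 0).
  4. Final stack is the convex hull in CCW order: (-9, -8), (2, -4), (7, -1), (8, 0), (0, 8).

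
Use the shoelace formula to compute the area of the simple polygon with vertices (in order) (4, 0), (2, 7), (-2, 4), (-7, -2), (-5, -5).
Area = 127/2

Shoelace formula: Area = (1/2) |Σ_i (x_i · y_{i+1} − x_{i+1} · y_i)| (indices mod n). Compute each cross term:
  (4)(7) − (2)(0) = 28
  (2)(4) − (-2)(7) = 22
  (-2)(-2) − (-7)(4) = 32
  (-7)(-5) − (-5)(-2) = 25
  (-5)(0) − (4)(-5) = 20
Sum = 127, so (signed) Area = 127/2 = 127/2, |Area| = 127/2.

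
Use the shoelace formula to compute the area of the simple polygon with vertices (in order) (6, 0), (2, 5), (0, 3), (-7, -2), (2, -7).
Area = 76

Shoelace formula: Area = (1/2) |Σ_i (x_i · y_{i+1} − x_{i+1} · y_i)| (indices mod n). Compute each cross term:
  (6)(5) − (2)(0) = 30
  (2)(3) − (0)(5) = 6
  (0)(-2) − (-7)(3) = 21
  (-7)(-7) − (2)(-2) = 53
  (2)(0) − (6)(-7) = 42
Sum = 152, so (signed) Area = 152/2 = 76, |Area| = 76.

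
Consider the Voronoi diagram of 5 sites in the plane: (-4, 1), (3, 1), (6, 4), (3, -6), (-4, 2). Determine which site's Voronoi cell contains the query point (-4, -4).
Nearest site = (-4, 1)

The Voronoi cell of site s contains exactly those query points closer to s than to any other site. Compute squared distances from q = (-4, -4) to each site:
  (-4 − -4)² + (1 − -4)² = 25
  (-4 − -4)² + (2 − -4)² = 36
  (3 − -4)² + (-6 − -4)² = 53
  (3 − -4)² + (1 − -4)² = 74
  (6 − -4)² + (4 − -4)² = 164
Minimum is attained by (-4, 1), so q lies in its Voronoi cell.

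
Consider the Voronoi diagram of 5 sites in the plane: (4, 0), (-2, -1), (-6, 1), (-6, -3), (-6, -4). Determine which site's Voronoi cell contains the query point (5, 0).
Nearest site = (4, 0)

The Voronoi cell of site s contains exactly those query points closer to s than to any other site. Compute squared distances from q = (5, 0) to each site:
  (4 − 5)² + (0 − 0)² = 1
  (-2 − 5)² + (-1 − 0)² = 50
  (-6 − 5)² + (1 − 0)² = 122
  (-6 − 5)² + (-3 − 0)² = 130
  (-6 − 5)² + (-4 − 0)² = 137
Minimum is attained by (4, 0), so q lies in its Voronoi cell.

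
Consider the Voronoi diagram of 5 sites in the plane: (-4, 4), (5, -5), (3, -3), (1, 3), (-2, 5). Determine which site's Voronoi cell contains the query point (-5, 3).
Nearest site = (-4, 4)

The Voronoi cell of site s contains exactly those query points closer to s than to any other site. Compute squared distances from q = (-5, 3) to each site:
  (-4 − -5)² + (4 − 3)² = 2
  (-2 − -5)² + (5 − 3)² = 13
  (1 − -5)² + (3 − 3)² = 36
  (3 − -5)² + (-3 − 3)² = 100
  (5 − -5)² + (-5 − 3)² = 164
Minimum is attained by (-4, 4), so q lies in its Voronoi cell.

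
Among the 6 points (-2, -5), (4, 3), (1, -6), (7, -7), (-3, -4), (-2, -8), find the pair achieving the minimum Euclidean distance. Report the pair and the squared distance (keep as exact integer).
Pair = ((-2, -5), (-3, -4)); squared distance = 2

Compute all C(6, 2) = 15 pairwise squared distances (x_i − x_j)² + (y_i − y_j)². The minimum is 2, attained by the pair ((-2, -5), (-3, -4)).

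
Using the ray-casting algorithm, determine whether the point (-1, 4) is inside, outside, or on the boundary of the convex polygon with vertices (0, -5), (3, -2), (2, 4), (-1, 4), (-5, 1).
The point (-1, 4) lies on the polygon boundary

Boundary check: the query satisfies the collinearity and bounding-box conditions for some polygon edge, so it lies exactly on the boundary.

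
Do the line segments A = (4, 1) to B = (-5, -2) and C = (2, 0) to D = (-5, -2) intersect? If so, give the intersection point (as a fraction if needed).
Yes; intersection at (-5, -2) (t = 1 on AB, s = 1 on CD)

Parametrize AB as A + t(B − A) = (4 + -9 t, 1 + -3 t) and CD as C + s(D − C) = (2 + -7 s, 0 + -2 s). Solve the linear system for (t, s). Determinant = 3 ≠ 0, so a unique intersection of the containing lines exists. Solution: t = 1, s = 1 — both in [0, 1], so the segments cross. Intersection point: (-5, -2).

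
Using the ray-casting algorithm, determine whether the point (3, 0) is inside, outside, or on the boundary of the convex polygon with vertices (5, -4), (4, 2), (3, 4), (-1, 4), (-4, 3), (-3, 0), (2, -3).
The point (3, 0) lies strictly inside the polygon

Cast a horizontal ray to the right from the query point and count how many polygon edges it crosses (each edge strictly once or zero times, handled with the usual half-open convention). 
Parity of crossings → odd ⇒ inside.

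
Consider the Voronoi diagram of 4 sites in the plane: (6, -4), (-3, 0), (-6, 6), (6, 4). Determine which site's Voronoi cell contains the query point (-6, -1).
Nearest site = (-3, 0)

The Voronoi cell of site s contains exactly those query points closer to s than to any other site. Compute squared distances from q = (-6, -1) to each site:
  (-3 − -6)² + (0 − -1)² = 10
  (-6 − -6)² + (6 − -1)² = 49
  (6 − -6)² + (-4 − -1)² = 153
  (6 − -6)² + (4 − -1)² = 169
Minimum is attained by (-3, 0), so q lies in its Voronoi cell.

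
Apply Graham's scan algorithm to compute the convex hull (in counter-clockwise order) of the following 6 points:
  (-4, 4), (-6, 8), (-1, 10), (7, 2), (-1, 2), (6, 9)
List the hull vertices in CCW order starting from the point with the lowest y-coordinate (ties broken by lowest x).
Hull (CCW) = [(-1, 2), (7, 2), (6, 9), (-1, 10), (-6, 8), (-4, 4)]

Graham scan procedure:
  1. Find the pivot p₀ = point with lowest y (tie → lowest x): (-1, 2).
  2. Sort the remaining points by polar angle around p₀.
  3. Walk through sorted points, maintaining a stack; pop the top while the last three entries make a non-left turn (cross product ≤ 0).
  4. Final stack is the convex hull in CCW order: (-1, 2), (7, 2), (6, 9), (-1, 10), (-6, 8), (-4, 4).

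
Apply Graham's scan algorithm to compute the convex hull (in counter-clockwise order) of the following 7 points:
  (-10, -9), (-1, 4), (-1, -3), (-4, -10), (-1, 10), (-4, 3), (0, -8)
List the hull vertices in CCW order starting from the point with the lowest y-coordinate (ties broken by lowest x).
Hull (CCW) = [(-4, -10), (0, -8), (-1, 10), (-10, -9)]

Graham scan procedure:
  1. Find the pivot p₀ = point with lowest y (tie → lowest x): (-4, -10).
  2. Sort the remaining points by polar angle around p₀.
  3. Walk through sorted points, maintaining a stack; pop the top while the last three entries make a non-left turn (cross product ≤ 0).
  4. Final stack is the convex hull in CCW order: (-4, -10), (0, -8), (-1, 10), (-10, -9).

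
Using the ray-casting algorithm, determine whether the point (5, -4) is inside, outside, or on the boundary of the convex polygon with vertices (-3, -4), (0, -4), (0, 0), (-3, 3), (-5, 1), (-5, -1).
The point (5, -4) lies strictly outside the polygon

Cast a horizontal ray to the right from the query point and count how many polygon edges it crosses (each edge strictly once or zero times, handled with the usual half-open convention). 
Parity of crossings → even ⇒ outside.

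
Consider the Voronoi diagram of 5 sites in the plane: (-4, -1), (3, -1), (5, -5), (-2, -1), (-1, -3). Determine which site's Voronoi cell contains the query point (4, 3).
Nearest site = (3, -1)

The Voronoi cell of site s contains exactly those query points closer to s than to any other site. Compute squared distances from q = (4, 3) to each site:
  (3 − 4)² + (-1 − 3)² = 17
  (-2 − 4)² + (-1 − 3)² = 52
  (-1 − 4)² + (-3 − 3)² = 61
  (5 − 4)² + (-5 − 3)² = 65
  (-4 − 4)² + (-1 − 3)² = 80
Minimum is attained by (3, -1), so q lies in its Voronoi cell.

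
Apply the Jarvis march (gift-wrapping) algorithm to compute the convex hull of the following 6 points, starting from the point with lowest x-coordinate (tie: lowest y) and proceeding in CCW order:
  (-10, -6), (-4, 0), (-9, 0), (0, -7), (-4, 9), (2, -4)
Hull (CCW) = [(-10, -6), (0, -7), (2, -4), (-4, 9), (-9, 0)]

Jarvis march: at each step, from the current hull vertex p, select the next vertex q as the point such that every other point lies strictly to the left of (or on) the directed line p → q. (Equivalently: for every other point r, the cross product (q − p) × (r − p) ≥ 0.)
Starting point (lowest x, tie lowest y): (-10, -6). Wrap until returning to start. Resulting hull: (-10, -6), (0, -7), (2, -4), (-4, 9), (-9, 0).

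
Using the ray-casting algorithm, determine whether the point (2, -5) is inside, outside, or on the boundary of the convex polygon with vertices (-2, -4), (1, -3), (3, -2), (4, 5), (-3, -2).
The point (2, -5) lies strictly outside the polygon

Cast a horizontal ray to the right from the query point and count how many polygon edges it crosses (each edge strictly once or zero times, handled with the usual half-open convention). 
Parity of crossings → even ⇒ outside.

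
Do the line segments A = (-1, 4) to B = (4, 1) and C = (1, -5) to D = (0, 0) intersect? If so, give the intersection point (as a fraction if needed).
No (intersection of containing lines falls outside at least one segment)

Parametrize and solve: t = 1/22, s = 39/22. At least one of these is outside [0, 1], so the segments do not intersect.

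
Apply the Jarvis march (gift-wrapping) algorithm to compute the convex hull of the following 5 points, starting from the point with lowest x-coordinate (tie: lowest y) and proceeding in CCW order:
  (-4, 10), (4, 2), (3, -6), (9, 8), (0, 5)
Hull (CCW) = [(-4, 10), (3, -6), (9, 8)]

Jarvis march: at each step, from the current hull vertex p, select the next vertex q as the point such that every other point lies strictly to the left of (or on) the directed line p → q. (Equivalently: for every other point r, the cross product (q − p) × (r − p) ≥ 0.)
Starting point (lowest x, tie lowest y): (-4, 10). Wrap until returning to start. Resulting hull: (-4, 10), (3, -6), (9, 8).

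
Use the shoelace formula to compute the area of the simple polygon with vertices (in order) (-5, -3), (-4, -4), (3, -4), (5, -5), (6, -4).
Area = 13/2

Shoelace formula: Area = (1/2) |Σ_i (x_i · y_{i+1} − x_{i+1} · y_i)| (indices mod n). Compute each cross term:
  (-5)(-4) − (-4)(-3) = 8
  (-4)(-4) − (3)(-4) = 28
  (3)(-5) − (5)(-4) = 5
  (5)(-4) − (6)(-5) = 10
  (6)(-3) − (-5)(-4) = -38
Sum = 13, so (signed) Area = 13/2 = 13/2, |Area| = 13/2.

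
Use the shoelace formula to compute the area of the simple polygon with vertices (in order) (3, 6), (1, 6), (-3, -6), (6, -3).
Area = 57

Shoelace formula: Area = (1/2) |Σ_i (x_i · y_{i+1} − x_{i+1} · y_i)| (indices mod n). Compute each cross term:
  (3)(6) − (1)(6) = 12
  (1)(-6) − (-3)(6) = 12
  (-3)(-3) − (6)(-6) = 45
  (6)(6) − (3)(-3) = 45
Sum = 114, so (signed) Area = 114/2 = 57, |Area| = 57.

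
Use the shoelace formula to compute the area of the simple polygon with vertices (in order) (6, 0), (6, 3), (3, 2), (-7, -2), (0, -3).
Area = 34

Shoelace formula: Area = (1/2) |Σ_i (x_i · y_{i+1} − x_{i+1} · y_i)| (indices mod n). Compute each cross term:
  (6)(3) − (6)(0) = 18
  (6)(2) − (3)(3) = 3
  (3)(-2) − (-7)(2) = 8
  (-7)(-3) − (0)(-2) = 21
  (0)(0) − (6)(-3) = 18
Sum = 68, so (signed) Area = 68/2 = 34, |Area| = 34.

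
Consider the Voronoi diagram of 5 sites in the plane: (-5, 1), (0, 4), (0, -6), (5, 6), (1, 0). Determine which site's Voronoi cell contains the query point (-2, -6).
Nearest site = (0, -6)

The Voronoi cell of site s contains exactly those query points closer to s than to any other site. Compute squared distances from q = (-2, -6) to each site:
  (0 − -2)² + (-6 − -6)² = 4
  (1 − -2)² + (0 − -6)² = 45
  (-5 − -2)² + (1 − -6)² = 58
  (0 − -2)² + (4 − -6)² = 104
  (5 − -2)² + (6 − -6)² = 193
Minimum is attained by (0, -6), so q lies in its Voronoi cell.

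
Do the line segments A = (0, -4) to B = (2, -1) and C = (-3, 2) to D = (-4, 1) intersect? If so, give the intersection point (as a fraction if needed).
No (intersection of containing lines falls outside at least one segment)

Parametrize and solve: t = 9, s = -21. At least one of these is outside [0, 1], so the segments do not intersect.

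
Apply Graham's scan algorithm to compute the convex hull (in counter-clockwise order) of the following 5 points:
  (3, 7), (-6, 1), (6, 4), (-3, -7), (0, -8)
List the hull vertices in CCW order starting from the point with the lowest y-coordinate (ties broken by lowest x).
Hull (CCW) = [(0, -8), (6, 4), (3, 7), (-6, 1), (-3, -7)]

Graham scan procedure:
  1. Find the pivot p₀ = point with lowest y (tie → lowest x): (0, -8).
  2. Sort the remaining points by polar angle around p₀.
  3. Walk through sorted points, maintaining a stack; pop the top while the last three entries make a non-left turn (cross product ≤ 0).
  4. Final stack is the convex hull in CCW order: (0, -8), (6, 4), (3, 7), (-6, 1), (-3, -7).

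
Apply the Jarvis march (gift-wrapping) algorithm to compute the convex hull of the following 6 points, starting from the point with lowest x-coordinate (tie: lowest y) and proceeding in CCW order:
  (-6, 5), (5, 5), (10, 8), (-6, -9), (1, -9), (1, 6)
Hull (CCW) = [(-6, -9), (1, -9), (10, 8), (-6, 5)]

Jarvis march: at each step, from the current hull vertex p, select the next vertex q as the point such that every other point lies strictly to the left of (or on) the directed line p → q. (Equivalently: for every other point r, the cross product (q − p) × (r − p) ≥ 0.)
Starting point (lowest x, tie lowest y): (-6, -9). Wrap until returning to start. Resulting hull: (-6, -9), (1, -9), (10, 8), (-6, 5).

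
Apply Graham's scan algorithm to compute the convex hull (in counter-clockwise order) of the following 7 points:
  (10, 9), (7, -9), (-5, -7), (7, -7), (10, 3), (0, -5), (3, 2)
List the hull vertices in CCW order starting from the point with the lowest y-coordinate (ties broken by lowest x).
Hull (CCW) = [(7, -9), (10, 3), (10, 9), (3, 2), (-5, -7)]

Graham scan procedure:
  1. Find the pivot p₀ = point with lowest y (tie → lowest x): (7, -9).
  2. Sort the remaining points by polar angle around p₀.
  3. Walk through sorted points, maintaining a stack; pop the top while the last three entries make a non-left turn (cross product ≤ 0).
  4. Final stack is the convex hull in CCW order: (7, -9), (10, 3), (10, 9), (3, 2), (-5, -7).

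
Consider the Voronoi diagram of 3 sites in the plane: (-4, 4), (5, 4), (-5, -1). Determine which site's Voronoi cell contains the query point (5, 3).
Nearest site = (5, 4)

The Voronoi cell of site s contains exactly those query points closer to s than to any other site. Compute squared distances from q = (5, 3) to each site:
  (5 − 5)² + (4 − 3)² = 1
  (-4 − 5)² + (4 − 3)² = 82
  (-5 − 5)² + (-1 − 3)² = 116
Minimum is attained by (5, 4), so q lies in its Voronoi cell.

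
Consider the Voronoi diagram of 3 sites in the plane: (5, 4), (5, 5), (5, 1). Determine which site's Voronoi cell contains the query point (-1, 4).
Nearest site = (5, 4)

The Voronoi cell of site s contains exactly those query points closer to s than to any other site. Compute squared distances from q = (-1, 4) to each site:
  (5 − -1)² + (4 − 4)² = 36
  (5 − -1)² + (5 − 4)² = 37
  (5 − -1)² + (1 − 4)² = 45
Minimum is attained by (5, 4), so q lies in its Voronoi cell.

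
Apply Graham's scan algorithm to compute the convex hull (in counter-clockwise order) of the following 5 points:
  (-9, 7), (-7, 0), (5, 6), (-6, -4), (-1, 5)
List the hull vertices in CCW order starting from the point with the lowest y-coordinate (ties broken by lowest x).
Hull (CCW) = [(-6, -4), (5, 6), (-9, 7)]

Graham scan procedure:
  1. Find the pivot p₀ = point with lowest y (tie → lowest x): (-6, -4).
  2. Sort the remaining points by polar angle around p₀.
  3. Walk through sorted points, maintaining a stack; pop the top while the last three entries make a non-left turn (cross product ≤ 0).
  4. Final stack is the convex hull in CCW order: (-6, -4), (5, 6), (-9, 7).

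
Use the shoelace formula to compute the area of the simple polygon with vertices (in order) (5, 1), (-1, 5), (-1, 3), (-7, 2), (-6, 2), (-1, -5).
Area = 101/2

Shoelace formula: Area = (1/2) |Σ_i (x_i · y_{i+1} − x_{i+1} · y_i)| (indices mod n). Compute each cross term:
  (5)(5) − (-1)(1) = 26
  (-1)(3) − (-1)(5) = 2
  (-1)(2) − (-7)(3) = 19
  (-7)(2) − (-6)(2) = -2
  (-6)(-5) − (-1)(2) = 32
  (-1)(1) − (5)(-5) = 24
Sum = 101, so (signed) Area = 101/2 = 101/2, |Area| = 101/2.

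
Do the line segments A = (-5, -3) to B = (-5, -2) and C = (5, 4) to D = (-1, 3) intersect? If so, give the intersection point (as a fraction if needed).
No (intersection of containing lines falls outside at least one segment)

Parametrize and solve: t = 16/3, s = 5/3. At least one of these is outside [0, 1], so the segments do not intersect.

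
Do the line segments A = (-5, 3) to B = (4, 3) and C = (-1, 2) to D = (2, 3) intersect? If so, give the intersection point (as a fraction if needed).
Yes; intersection at (2, 3) (t = 7/9 on AB, s = 1 on CD)

Parametrize AB as A + t(B − A) = (-5 + 9 t, 3 + 0 t) and CD as C + s(D − C) = (-1 + 3 s, 2 + 1 s). Solve the linear system for (t, s). Determinant = -9 ≠ 0, so a unique intersection of the containing lines exists. Solution: t = 7/9, s = 1 — both in [0, 1], so the segments cross. Intersection point: (2, 3).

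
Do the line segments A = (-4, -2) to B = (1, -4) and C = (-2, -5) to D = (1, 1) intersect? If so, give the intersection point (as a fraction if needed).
Yes; intersection at (-13/12, -19/6) (t = 7/12 on AB, s = 11/36 on CD)

Parametrize AB as A + t(B − A) = (-4 + 5 t, -2 + -2 t) and CD as C + s(D − C) = (-2 + 3 s, -5 + 6 s). Solve the linear system for (t, s). Determinant = -36 ≠ 0, so a unique intersection of the containing lines exists. Solution: t = 7/12, s = 11/36 — both in [0, 1], so the segments cross. Intersection point: (-13/12, -19/6).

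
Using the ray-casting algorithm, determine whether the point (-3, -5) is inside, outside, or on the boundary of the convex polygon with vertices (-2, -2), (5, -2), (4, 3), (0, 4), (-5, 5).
The point (-3, -5) lies strictly outside the polygon

Cast a horizontal ray to the right from the query point and count how many polygon edges it crosses (each edge strictly once or zero times, handled with the usual half-open convention). 
Parity of crossings → even ⇒ outside.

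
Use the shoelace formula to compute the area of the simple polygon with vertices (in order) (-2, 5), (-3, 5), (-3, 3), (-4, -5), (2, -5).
Area = 34

Shoelace formula: Area = (1/2) |Σ_i (x_i · y_{i+1} − x_{i+1} · y_i)| (indices mod n). Compute each cross term:
  (-2)(5) − (-3)(5) = 5
  (-3)(3) − (-3)(5) = 6
  (-3)(-5) − (-4)(3) = 27
  (-4)(-5) − (2)(-5) = 30
  (2)(5) − (-2)(-5) = 0
Sum = 68, so (signed) Area = 68/2 = 34, |Area| = 34.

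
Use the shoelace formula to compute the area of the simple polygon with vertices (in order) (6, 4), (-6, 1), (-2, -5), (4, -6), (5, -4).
Area = 76

Shoelace formula: Area = (1/2) |Σ_i (x_i · y_{i+1} − x_{i+1} · y_i)| (indices mod n). Compute each cross term:
  (6)(1) − (-6)(4) = 30
  (-6)(-5) − (-2)(1) = 32
  (-2)(-6) − (4)(-5) = 32
  (4)(-4) − (5)(-6) = 14
  (5)(4) − (6)(-4) = 44
Sum = 152, so (signed) Area = 152/2 = 76, |Area| = 76.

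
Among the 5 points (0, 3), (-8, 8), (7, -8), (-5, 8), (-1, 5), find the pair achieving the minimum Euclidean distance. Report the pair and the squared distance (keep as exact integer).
Pair = ((0, 3), (-1, 5)); squared distance = 5

Compute all C(5, 2) = 10 pairwise squared distances (x_i − x_j)² + (y_i − y_j)². The minimum is 5, attained by the pair ((0, 3), (-1, 5)).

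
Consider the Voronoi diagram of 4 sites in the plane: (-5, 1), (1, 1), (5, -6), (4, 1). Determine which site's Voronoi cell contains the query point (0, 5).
Nearest site = (1, 1)

The Voronoi cell of site s contains exactly those query points closer to s than to any other site. Compute squared distances from q = (0, 5) to each site:
  (1 − 0)² + (1 − 5)² = 17
  (4 − 0)² + (1 − 5)² = 32
  (-5 − 0)² + (1 − 5)² = 41
  (5 − 0)² + (-6 − 5)² = 146
Minimum is attained by (1, 1), so q lies in its Voronoi cell.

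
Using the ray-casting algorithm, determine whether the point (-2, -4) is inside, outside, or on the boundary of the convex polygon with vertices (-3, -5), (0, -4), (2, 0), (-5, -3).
The point (-2, -4) lies strictly inside the polygon

Cast a horizontal ray to the right from the query point and count how many polygon edges it crosses (each edge strictly once or zero times, handled with the usual half-open convention). 
Parity of crossings → odd ⇒ inside.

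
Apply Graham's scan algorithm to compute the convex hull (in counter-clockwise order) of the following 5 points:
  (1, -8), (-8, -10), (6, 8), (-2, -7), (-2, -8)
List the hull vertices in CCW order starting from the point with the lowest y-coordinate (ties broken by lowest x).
Hull (CCW) = [(-8, -10), (1, -8), (6, 8)]

Graham scan procedure:
  1. Find the pivot p₀ = point with lowest y (tie → lowest x): (-8, -10).
  2. Sort the remaining points by polar angle around p₀.
  3. Walk through sorted points, maintaining a stack; pop the top while the last three entries make a non-left turn (cross product ≤ 0).
  4. Final stack is the convex hull in CCW order: (-8, -10), (1, -8), (6, 8).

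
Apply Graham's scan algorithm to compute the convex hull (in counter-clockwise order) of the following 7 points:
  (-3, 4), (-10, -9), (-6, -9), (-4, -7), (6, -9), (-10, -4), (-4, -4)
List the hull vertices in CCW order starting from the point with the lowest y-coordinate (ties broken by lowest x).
Hull (CCW) = [(-10, -9), (6, -9), (-3, 4), (-10, -4)]

Graham scan procedure:
  1. Find the pivot p₀ = point with lowest y (tie → lowest x): (-10, -9).
  2. Sort the remaining points by polar angle around p₀.
  3. Walk through sorted points, maintaining a stack; pop the top while the last three entries make a non-left turn (cross product ≤ 0).
  4. Final stack is the convex hull in CCW order: (-10, -9), (6, -9), (-3, 4), (-10, -4).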